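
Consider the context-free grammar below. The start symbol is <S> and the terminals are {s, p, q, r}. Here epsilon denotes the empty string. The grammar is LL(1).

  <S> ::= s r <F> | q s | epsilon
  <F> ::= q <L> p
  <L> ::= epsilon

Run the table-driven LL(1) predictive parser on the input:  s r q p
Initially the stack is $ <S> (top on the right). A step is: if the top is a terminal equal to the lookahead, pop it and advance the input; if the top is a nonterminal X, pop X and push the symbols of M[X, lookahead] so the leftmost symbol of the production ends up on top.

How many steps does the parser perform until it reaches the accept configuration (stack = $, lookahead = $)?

7

     Stack      Input      Action
  1  $ <S>      s r q p $  expand <S> ::= s r <F>
  2  $ <F> r s  s r q p $  match s
  3  $ <F> r    r q p $    match r
  4  $ <F>      q p $      expand <F> ::= q <L> p
  5  $ p <L> q  q p $      match q
  6  $ p <L>    p $        expand <L> ::= epsilon
  7  $ p        p $        match p
Accept reached after 7 steps.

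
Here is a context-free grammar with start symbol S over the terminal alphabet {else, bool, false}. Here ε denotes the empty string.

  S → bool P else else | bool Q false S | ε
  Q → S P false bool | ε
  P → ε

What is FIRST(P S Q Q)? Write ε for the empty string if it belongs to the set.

{ε, bool, false}

FIRST(S) = {ε, bool}
FIRST(P) = {ε}
FIRST(Q) = {ε, bool, false}  (via S P false bool)
FIRST(P S Q Q): take FIRST of each symbol in turn, carrying on past any symbol whose FIRST contains ε; result {ε, bool, false}.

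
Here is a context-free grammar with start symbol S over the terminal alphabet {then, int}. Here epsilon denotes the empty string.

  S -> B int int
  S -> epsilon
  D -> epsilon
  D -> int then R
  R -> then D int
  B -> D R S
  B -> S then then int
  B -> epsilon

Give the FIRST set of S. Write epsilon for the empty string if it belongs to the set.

{epsilon, int, then}

FIRST(D): from D->epsilon we get {epsilon}; from D->int then R we get {int}. So FIRST(D) = {epsilon, int}.
FIRST(R): from R->then D int we get {then}. So FIRST(R) = {then}.
FIRST(S): from S->B int int we get {int, then}; from S->epsilon we get {epsilon}. So FIRST(S) = {epsilon, int, then}.
FIRST(B): from B->D R S we get {int, then}; from B->S then then int we get {int, then}; from B->epsilon we get {epsilon}. So FIRST(B) = {epsilon, int, then}.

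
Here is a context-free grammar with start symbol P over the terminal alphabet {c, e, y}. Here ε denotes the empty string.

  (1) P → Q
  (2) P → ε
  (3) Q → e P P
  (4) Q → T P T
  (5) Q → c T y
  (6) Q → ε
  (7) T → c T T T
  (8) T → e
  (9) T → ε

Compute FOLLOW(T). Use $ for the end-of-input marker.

{$, c, e, y}

FIRST(T) = {ε, c, e}
FIRST(P) = {ε, c, e}  (via Q)
FIRST(Q) = {ε, c, e}  (via T P T)
FOLLOW(P) includes $ since P is the start symbol.
FOLLOW(P): in Q→e P P (occurrence 1), P is followed by P with FIRST {ε, c, e}; in Q→e P P (occurrence 1), the suffix after P is nullable, so FOLLOW(P) ⊇ FOLLOW(Q) = {$, c, e}; in Q→e P P (occurrence 2), the suffix after P is empty, so FOLLOW(P) ⊇ FOLLOW(Q) = {$, c, e}; in Q→T P T, P is followed by T with FIRST {ε, c, e}; in Q→T P T, the suffix after P is nullable, so FOLLOW(P) ⊇ FOLLOW(Q) = {$, c, e}. Thus FOLLOW(P) = {$, c, e}.
FOLLOW(Q): in P→Q, the suffix after Q is empty, so FOLLOW(Q) ⊇ FOLLOW(P) = {$, c, e}. Thus FOLLOW(Q) = {$, c, e}.
FOLLOW(T): in Q→T P T (occurrence 1), T is followed by P T with FIRST {ε, c, e}; in Q→T P T (occurrence 1), the suffix after T is nullable, so FOLLOW(T) ⊇ FOLLOW(Q) = {$, c, e}; in Q→T P T (occurrence 2), the suffix after T is empty, so FOLLOW(T) ⊇ FOLLOW(Q) = {$, c, e}; in Q→c T y, T is followed by y with FIRST {y}; in T→c T T T (occurrence 1), T is followed by T T with FIRST {ε, c, e}; in T→c T T T (occurrence 1), the suffix after T is nullable (adds nothing new); in T→c T T T (occurrence 2), T is followed by T with FIRST {ε, c, e}; in T→c T T T (occurrence 2), the suffix after T is nullable (adds nothing new); in T→c T T T (occurrence 3), the suffix after T is empty (adds nothing new). Thus FOLLOW(T) = {$, c, e, y}.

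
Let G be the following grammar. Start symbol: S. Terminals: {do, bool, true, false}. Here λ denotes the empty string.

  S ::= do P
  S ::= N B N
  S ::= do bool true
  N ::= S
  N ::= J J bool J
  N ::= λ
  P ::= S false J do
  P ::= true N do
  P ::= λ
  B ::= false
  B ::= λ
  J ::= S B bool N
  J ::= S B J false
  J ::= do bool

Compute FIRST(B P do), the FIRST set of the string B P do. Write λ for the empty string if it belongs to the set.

FIRST(B): from B::=false we get {false}; from B::=λ we get {λ}. So FIRST(B) = {λ, false}.
FIRST(S): from S::=do P we get {do}; from S::=N B N we get {λ, bool, do, false}; from S::=do bool true we get {do}. So FIRST(S) = {λ, bool, do, false}.
FIRST(P): from P::=S false J do we get {bool, do, false}; from P::=true N do we get {true}; from P::=λ we get {λ}. So FIRST(P) = {λ, bool, do, false, true}.
FIRST(J): from J::=S B bool N we get {bool, do, false}; from J::=S B J false we get {bool, do, false}; from J::=do bool we get {do}. So FIRST(J) = {bool, do, false}.
FIRST(N): from N::=S we get {λ, bool, do, false}; from N::=J J bool J we get {bool, do, false}; from N::=λ we get {λ}. So FIRST(N) = {λ, bool, do, false}.
FIRST(B P do): take FIRST of each symbol in turn, carrying on past any symbol whose FIRST contains λ; result {bool, do, false, true}.

{bool, do, false, true}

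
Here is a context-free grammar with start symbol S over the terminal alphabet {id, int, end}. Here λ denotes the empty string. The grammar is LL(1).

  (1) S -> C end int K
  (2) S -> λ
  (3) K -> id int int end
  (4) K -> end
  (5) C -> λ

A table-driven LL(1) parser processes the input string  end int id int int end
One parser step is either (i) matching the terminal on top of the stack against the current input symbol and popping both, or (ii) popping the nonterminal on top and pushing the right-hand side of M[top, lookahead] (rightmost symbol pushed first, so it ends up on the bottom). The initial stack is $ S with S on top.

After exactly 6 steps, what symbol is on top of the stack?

step 1: stack=$ S  input=end int id int int end $  — expand S -> C end int K
step 2: stack=$ K int end C  input=end int id int int end $  — expand C -> λ
step 3: stack=$ K int end  input=end int id int int end $  — match end
step 4: stack=$ K int  input=int id int int end $  — match int
step 5: stack=$ K  input=id int int end $  — expand K -> id int int end
step 6: stack=$ end int int id  input=id int int end $  — match id
Stack after step 6: $ end int int (top = int).

int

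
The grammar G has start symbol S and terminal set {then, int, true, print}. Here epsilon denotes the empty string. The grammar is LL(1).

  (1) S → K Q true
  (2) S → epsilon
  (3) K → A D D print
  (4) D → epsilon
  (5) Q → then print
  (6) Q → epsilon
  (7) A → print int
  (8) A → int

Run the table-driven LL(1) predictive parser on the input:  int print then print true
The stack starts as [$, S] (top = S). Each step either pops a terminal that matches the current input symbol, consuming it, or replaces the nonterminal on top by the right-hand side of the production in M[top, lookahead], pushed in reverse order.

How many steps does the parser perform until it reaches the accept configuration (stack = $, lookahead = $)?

11

step 1: stack=$ S  input=int print then print true $  — expand S → K Q true
step 2: stack=$ true Q K  input=int print then print true $  — expand K → A D D print
step 3: stack=$ true Q print D D A  input=int print then print true $  — expand A → int
step 4: stack=$ true Q print D D int  input=int print then print true $  — match int
step 5: stack=$ true Q print D D  input=print then print true $  — expand D → epsilon
step 6: stack=$ true Q print D  input=print then print true $  — expand D → epsilon
step 7: stack=$ true Q print  input=print then print true $  — match print
step 8: stack=$ true Q  input=then print true $  — expand Q → then print
step 9: stack=$ true print then  input=then print true $  — match then
step 10: stack=$ true print  input=print true $  — match print
step 11: stack=$ true  input=true $  — match true
Accept reached after 11 steps.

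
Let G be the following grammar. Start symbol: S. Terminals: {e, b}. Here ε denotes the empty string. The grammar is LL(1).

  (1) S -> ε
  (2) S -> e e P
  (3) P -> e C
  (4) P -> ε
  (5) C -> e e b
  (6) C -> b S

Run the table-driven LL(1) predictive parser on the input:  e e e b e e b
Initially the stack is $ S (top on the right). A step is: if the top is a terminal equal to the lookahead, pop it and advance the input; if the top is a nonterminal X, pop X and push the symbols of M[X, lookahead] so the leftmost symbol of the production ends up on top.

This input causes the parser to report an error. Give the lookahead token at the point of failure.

step 1: stack=$ S  input=e e e b e e b $  — expand S -> e e P
step 2: stack=$ P e e  input=e e e b e e b $  — match e
step 3: stack=$ P e  input=e e b e e b $  — match e
step 4: stack=$ P  input=e b e e b $  — expand P -> e C
step 5: stack=$ C e  input=e b e e b $  — match e
step 6: stack=$ C  input=b e e b $  — expand C -> b S
step 7: stack=$ S b  input=b e e b $  — match b
step 8: stack=$ S  input=e e b $  — expand S -> e e P
step 9: stack=$ P e e  input=e e b $  — match e
step 10: stack=$ P e  input=e b $  — match e
step 11: stack=$ P  input=b $  — error: M[P, b] is empty

b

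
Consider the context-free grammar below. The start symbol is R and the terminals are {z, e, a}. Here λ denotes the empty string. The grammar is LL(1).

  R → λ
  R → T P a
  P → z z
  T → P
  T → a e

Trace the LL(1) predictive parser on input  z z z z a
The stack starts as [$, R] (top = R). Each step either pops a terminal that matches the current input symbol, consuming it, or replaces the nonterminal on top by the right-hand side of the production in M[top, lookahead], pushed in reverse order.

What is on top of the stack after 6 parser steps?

step 1: stack=$ R  input=z z z z a $  — expand R → T P a
step 2: stack=$ a P T  input=z z z z a $  — expand T → P
step 3: stack=$ a P P  input=z z z z a $  — expand P → z z
step 4: stack=$ a P z z  input=z z z z a $  — match z
step 5: stack=$ a P z  input=z z z a $  — match z
step 6: stack=$ a P  input=z z a $  — expand P → z z
Stack after step 6: $ a z z (top = z).

z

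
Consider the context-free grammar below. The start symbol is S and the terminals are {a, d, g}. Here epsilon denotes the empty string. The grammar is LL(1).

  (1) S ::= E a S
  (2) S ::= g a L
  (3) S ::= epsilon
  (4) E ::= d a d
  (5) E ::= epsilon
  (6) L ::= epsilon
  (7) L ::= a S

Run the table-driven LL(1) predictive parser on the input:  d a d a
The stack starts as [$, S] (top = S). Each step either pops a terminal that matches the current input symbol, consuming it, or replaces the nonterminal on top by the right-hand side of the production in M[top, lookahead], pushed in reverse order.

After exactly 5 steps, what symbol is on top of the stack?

a

step 1: stack=$ S  input=d a d a $  — expand S ::= E a S
step 2: stack=$ S a E  input=d a d a $  — expand E ::= d a d
step 3: stack=$ S a d a d  input=d a d a $  — match d
step 4: stack=$ S a d a  input=a d a $  — match a
step 5: stack=$ S a d  input=d a $  — match d
Stack after step 5: $ S a (top = a).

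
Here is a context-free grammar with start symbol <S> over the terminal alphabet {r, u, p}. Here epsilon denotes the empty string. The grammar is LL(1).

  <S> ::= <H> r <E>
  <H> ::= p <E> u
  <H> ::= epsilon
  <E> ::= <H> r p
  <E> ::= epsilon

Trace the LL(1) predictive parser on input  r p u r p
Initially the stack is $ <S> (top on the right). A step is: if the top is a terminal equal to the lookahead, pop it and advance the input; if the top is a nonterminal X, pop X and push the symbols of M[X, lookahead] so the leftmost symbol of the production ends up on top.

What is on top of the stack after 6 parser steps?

step 1: stack=$ <S>  input=r p u r p $  — expand <S> ::= <H> r <E>
step 2: stack=$ <E> r <H>  input=r p u r p $  — expand <H> ::= epsilon
step 3: stack=$ <E> r  input=r p u r p $  — match r
step 4: stack=$ <E>  input=p u r p $  — expand <E> ::= <H> r p
step 5: stack=$ p r <H>  input=p u r p $  — expand <H> ::= p <E> u
step 6: stack=$ p r u <E> p  input=p u r p $  — match p
Stack after step 6: $ p r u <E> (top = <E>).

<E>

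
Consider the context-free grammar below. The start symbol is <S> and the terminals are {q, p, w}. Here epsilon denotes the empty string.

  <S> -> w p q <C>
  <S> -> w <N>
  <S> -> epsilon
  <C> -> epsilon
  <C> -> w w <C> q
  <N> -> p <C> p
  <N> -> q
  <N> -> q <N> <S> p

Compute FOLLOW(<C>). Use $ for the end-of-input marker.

{$, p, q}

FIRST(<S>): from <S>->w p q <C> we get {w}; from <S>->w <N> we get {w}; from <S>->epsilon we get {epsilon}. So FIRST(<S>) = {epsilon, w}.
FIRST(<C>): from <C>->epsilon we get {epsilon}; from <C>->w w <C> q we get {w}. So FIRST(<C>) = {epsilon, w}.
FIRST(<N>): from <N>->p <C> p we get {p}; from <N>->q we get {q}; from <N>->q <N> <S> p we get {q}. So FIRST(<N>) = {p, q}.
FOLLOW(<S>) includes $ since <S> is the start symbol.
FOLLOW(<S>): in <N>->q <N> <S> p, <S> is followed by p with FIRST {p}. Thus FOLLOW(<S>) = {$, p}.
FOLLOW(<C>): in <S>->w p q <C>, the suffix after <C> is empty, so FOLLOW(<C>) ⊇ FOLLOW(<S>) = {$, p}; in <C>->w w <C> q, <C> is followed by q with FIRST {q}; in <N>->p <C> p, <C> is followed by p with FIRST {p}. Thus FOLLOW(<C>) = {$, p, q}.
FOLLOW(<N>): in <S>->w <N>, the suffix after <N> is empty, so FOLLOW(<N>) ⊇ FOLLOW(<S>) = {$, p}; in <N>->q <N> <S> p, <N> is followed by <S> p with FIRST {p, w}. Thus FOLLOW(<N>) = {$, p, w}.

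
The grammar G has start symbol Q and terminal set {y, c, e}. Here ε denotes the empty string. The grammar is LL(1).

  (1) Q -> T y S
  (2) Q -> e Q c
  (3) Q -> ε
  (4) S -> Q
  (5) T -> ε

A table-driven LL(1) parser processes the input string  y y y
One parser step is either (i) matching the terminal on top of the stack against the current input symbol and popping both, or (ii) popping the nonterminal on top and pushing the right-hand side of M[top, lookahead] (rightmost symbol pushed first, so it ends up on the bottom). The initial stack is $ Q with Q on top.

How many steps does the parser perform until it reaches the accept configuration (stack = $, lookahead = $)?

13

      Stack    Input    Action
   1  $ Q      y y y $  expand Q -> T y S
   2  $ S y T  y y y $  expand T -> ε
   3  $ S y    y y y $  match y
   4  $ S      y y $    expand S -> Q
   5  $ Q      y y $    expand Q -> T y S
   6  $ S y T  y y $    expand T -> ε
   7  $ S y    y y $    match y
   8  $ S      y $      expand S -> Q
   9  $ Q      y $      expand Q -> T y S
  10  $ S y T  y $      expand T -> ε
  11  $ S y    y $      match y
  12  $ S      $        expand S -> Q
  13  $ Q      $        expand Q -> ε
Accept reached after 13 steps.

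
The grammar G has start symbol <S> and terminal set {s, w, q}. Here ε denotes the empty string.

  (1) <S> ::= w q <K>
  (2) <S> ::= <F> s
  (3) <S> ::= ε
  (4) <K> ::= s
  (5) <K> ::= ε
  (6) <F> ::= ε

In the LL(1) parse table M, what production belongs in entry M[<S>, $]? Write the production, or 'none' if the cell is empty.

<S> ::= ε

FIRST(<K>): from <K>::=s we get {s}; from <K>::=ε we get {ε}. So FIRST(<K>) = {ε, s}.
FIRST(<F>): from <F>::=ε we get {ε}. So FIRST(<F>) = {ε}.
FIRST(<S>): from <S>::=w q <K> we get {w}; from <S>::=<F> s we get {s}; from <S>::=ε we get {ε}. So FIRST(<S>) = {ε, s, w}.
FOLLOW(<S>) includes $ since <S> is the start symbol.
FOLLOW(<S>): <S> appears on no right-hand side. Thus FOLLOW(<S>) = {$}.
For <S> ::= w q <K>: FIRST(w q <K>) = {w}, so it goes in M[<S>, t] for t ∈ {w}.
For <S> ::= <F> s: FIRST(<F> s) = {s}, so it goes in M[<S>, t] for t ∈ {s}.
For <S> ::= ε: FIRST(ε) = {ε}, so it goes in M[<S>, t] for t ∈ {}; since ε ∈ FIRST, also for every t ∈ FOLLOW(<S>) = {$}.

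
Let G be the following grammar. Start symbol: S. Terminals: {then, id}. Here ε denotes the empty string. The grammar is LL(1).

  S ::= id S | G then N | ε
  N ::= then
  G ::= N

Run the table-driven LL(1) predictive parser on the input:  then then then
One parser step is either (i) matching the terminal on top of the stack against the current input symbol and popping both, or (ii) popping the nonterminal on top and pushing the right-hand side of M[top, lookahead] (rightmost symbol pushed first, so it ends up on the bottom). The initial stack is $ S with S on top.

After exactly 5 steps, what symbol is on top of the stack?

N

     Stack          Input             Action
  1  $ S            then then then $  expand S ::= G then N
  2  $ N then G     then then then $  expand G ::= N
  3  $ N then N     then then then $  expand N ::= then
  4  $ N then then  then then then $  match then
  5  $ N then       then then $       match then
Stack after step 5: $ N (top = N).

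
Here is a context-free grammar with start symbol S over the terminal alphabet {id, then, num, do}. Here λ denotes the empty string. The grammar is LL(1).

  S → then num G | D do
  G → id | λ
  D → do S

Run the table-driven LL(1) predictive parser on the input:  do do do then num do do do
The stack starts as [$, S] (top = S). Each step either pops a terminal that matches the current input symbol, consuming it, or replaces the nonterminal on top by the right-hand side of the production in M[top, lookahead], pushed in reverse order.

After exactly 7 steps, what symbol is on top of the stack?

     Stack         Input                         Action
  1  $ S           do do do then num do do do $  expand S → D do
  2  $ do D        do do do then num do do do $  expand D → do S
  3  $ do S do     do do do then num do do do $  match do
  4  $ do S        do do then num do do do $     expand S → D do
  5  $ do do D     do do then num do do do $     expand D → do S
  6  $ do do S do  do do then num do do do $     match do
  7  $ do do S     do then num do do do $        expand S → D do
Stack after step 7: $ do do do D (top = D).

D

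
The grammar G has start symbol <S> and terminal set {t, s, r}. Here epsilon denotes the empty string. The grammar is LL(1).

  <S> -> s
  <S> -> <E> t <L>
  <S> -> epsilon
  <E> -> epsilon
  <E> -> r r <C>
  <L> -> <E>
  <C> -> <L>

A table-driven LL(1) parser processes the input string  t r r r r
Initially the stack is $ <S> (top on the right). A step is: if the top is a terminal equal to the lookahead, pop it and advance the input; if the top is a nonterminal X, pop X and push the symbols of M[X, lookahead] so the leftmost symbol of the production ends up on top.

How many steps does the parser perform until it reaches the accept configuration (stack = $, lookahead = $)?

15

      Stack        Input        Action
   1  $ <S>        t r r r r $  expand <S> -> <E> t <L>
   2  $ <L> t <E>  t r r r r $  expand <E> -> epsilon
   3  $ <L> t      t r r r r $  match t
   4  $ <L>        r r r r $    expand <L> -> <E>
   5  $ <E>        r r r r $    expand <E> -> r r <C>
   6  $ <C> r r    r r r r $    match r
   7  $ <C> r      r r r $      match r
   8  $ <C>        r r $        expand <C> -> <L>
   9  $ <L>        r r $        expand <L> -> <E>
  10  $ <E>        r r $        expand <E> -> r r <C>
  11  $ <C> r r    r r $        match r
  12  $ <C> r      r $          match r
  13  $ <C>        $            expand <C> -> <L>
  14  $ <L>        $            expand <L> -> <E>
  15  $ <E>        $            expand <E> -> epsilon
Accept reached after 15 steps.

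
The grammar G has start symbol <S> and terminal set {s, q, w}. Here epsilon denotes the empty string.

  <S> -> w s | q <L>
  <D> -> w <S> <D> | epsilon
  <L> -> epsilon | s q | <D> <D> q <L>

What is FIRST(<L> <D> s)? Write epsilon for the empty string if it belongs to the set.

FIRST(<S>) = {q, w}
FIRST(<D>) = {epsilon, w}
FIRST(<L>) = {epsilon, q, s, w}  (via <D> <D> q <L>)
FIRST(<L> <D> s): take FIRST of each symbol in turn, carrying on past any symbol whose FIRST contains epsilon; result {q, s, w}.

{q, s, w}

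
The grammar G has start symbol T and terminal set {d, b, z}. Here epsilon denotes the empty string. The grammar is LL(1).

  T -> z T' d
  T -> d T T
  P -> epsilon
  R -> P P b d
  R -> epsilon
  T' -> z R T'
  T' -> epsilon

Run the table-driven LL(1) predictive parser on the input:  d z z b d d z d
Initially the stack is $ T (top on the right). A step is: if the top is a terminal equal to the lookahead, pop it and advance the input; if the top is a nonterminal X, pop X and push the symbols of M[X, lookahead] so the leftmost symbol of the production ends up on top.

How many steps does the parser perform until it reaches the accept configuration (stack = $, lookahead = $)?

17

step 1: stack=$ T  input=d z z b d d z d $  — expand T -> d T T
step 2: stack=$ T T d  input=d z z b d d z d $  — match d
step 3: stack=$ T T  input=z z b d d z d $  — expand T -> z T' d
step 4: stack=$ T d T' z  input=z z b d d z d $  — match z
step 5: stack=$ T d T'  input=z b d d z d $  — expand T' -> z R T'
step 6: stack=$ T d T' R z  input=z b d d z d $  — match z
step 7: stack=$ T d T' R  input=b d d z d $  — expand R -> P P b d
step 8: stack=$ T d T' d b P P  input=b d d z d $  — expand P -> epsilon
step 9: stack=$ T d T' d b P  input=b d d z d $  — expand P -> epsilon
step 10: stack=$ T d T' d b  input=b d d z d $  — match b
step 11: stack=$ T d T' d  input=d d z d $  — match d
step 12: stack=$ T d T'  input=d z d $  — expand T' -> epsilon
step 13: stack=$ T d  input=d z d $  — match d
step 14: stack=$ T  input=z d $  — expand T -> z T' d
step 15: stack=$ d T' z  input=z d $  — match z
step 16: stack=$ d T'  input=d $  — expand T' -> epsilon
step 17: stack=$ d  input=d $  — match d
Accept reached after 17 steps.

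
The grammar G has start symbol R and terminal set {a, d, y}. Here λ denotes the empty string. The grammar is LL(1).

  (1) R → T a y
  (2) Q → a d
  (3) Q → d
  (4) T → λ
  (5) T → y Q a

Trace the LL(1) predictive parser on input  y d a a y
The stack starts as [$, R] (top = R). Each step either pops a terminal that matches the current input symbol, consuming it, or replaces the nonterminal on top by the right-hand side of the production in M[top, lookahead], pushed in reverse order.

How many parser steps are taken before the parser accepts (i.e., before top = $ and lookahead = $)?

step 1: stack=$ R  input=y d a a y $  — expand R → T a y
step 2: stack=$ y a T  input=y d a a y $  — expand T → y Q a
step 3: stack=$ y a a Q y  input=y d a a y $  — match y
step 4: stack=$ y a a Q  input=d a a y $  — expand Q → d
step 5: stack=$ y a a d  input=d a a y $  — match d
step 6: stack=$ y a a  input=a a y $  — match a
step 7: stack=$ y a  input=a y $  — match a
step 8: stack=$ y  input=y $  — match y
Accept reached after 8 steps.

8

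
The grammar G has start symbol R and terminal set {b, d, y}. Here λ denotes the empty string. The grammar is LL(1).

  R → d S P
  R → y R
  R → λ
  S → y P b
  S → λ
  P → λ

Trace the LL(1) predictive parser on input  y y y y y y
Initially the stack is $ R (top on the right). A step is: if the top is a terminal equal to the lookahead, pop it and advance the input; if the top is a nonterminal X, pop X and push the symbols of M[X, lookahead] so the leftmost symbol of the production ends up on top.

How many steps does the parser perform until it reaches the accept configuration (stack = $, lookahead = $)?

step 1: stack=$ R  input=y y y y y y $  — expand R → y R
step 2: stack=$ R y  input=y y y y y y $  — match y
step 3: stack=$ R  input=y y y y y $  — expand R → y R
step 4: stack=$ R y  input=y y y y y $  — match y
step 5: stack=$ R  input=y y y y $  — expand R → y R
step 6: stack=$ R y  input=y y y y $  — match y
step 7: stack=$ R  input=y y y $  — expand R → y R
step 8: stack=$ R y  input=y y y $  — match y
step 9: stack=$ R  input=y y $  — expand R → y R
step 10: stack=$ R y  input=y y $  — match y
step 11: stack=$ R  input=y $  — expand R → y R
step 12: stack=$ R y  input=y $  — match y
step 13: stack=$ R  input=$  — expand R → λ
Accept reached after 13 steps.

13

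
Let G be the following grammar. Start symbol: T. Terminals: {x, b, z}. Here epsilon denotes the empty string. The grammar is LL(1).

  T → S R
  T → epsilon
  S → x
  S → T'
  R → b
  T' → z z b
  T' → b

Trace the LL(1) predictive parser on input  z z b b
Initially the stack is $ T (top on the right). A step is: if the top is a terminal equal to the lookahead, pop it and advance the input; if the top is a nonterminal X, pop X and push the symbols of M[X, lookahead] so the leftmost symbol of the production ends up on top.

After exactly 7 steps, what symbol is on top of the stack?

b

step 1: stack=$ T  input=z z b b $  — expand T → S R
step 2: stack=$ R S  input=z z b b $  — expand S → T'
step 3: stack=$ R T'  input=z z b b $  — expand T' → z z b
step 4: stack=$ R b z z  input=z z b b $  — match z
step 5: stack=$ R b z  input=z b b $  — match z
step 6: stack=$ R b  input=b b $  — match b
step 7: stack=$ R  input=b $  — expand R → b
Stack after step 7: $ b (top = b).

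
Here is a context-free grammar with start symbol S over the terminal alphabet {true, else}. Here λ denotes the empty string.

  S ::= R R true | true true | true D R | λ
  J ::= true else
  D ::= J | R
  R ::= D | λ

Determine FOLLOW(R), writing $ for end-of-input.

{$, true}

FIRST(J) = {true}
FIRST(S) = {λ, true}  (via R R true)
FIRST(D) = {λ, true}  (via J, R)
FIRST(R) = {λ, true}  (via D)
FOLLOW(S) includes $ since S is the start symbol.
FOLLOW(S): S appears on no right-hand side. Thus FOLLOW(S) = {$}.
FOLLOW(J): in D::=J, the suffix after J is empty, so FOLLOW(J) ⊇ FOLLOW(D) = {$, true}. Thus FOLLOW(J) = {$, true}.
FOLLOW(D): in S::=true D R, D is followed by R with FIRST {λ, true}; in S::=true D R, the suffix after D is nullable, so FOLLOW(D) ⊇ FOLLOW(S) = {$}; in R::=D, the suffix after D is empty, so FOLLOW(D) ⊇ FOLLOW(R) = {$, true}. Thus FOLLOW(D) = {$, true}.
FOLLOW(R): in S::=R R true (occurrence 1), R is followed by R true with FIRST {true}; in S::=R R true (occurrence 2), R is followed by true with FIRST {true}; in S::=true D R, the suffix after R is empty, so FOLLOW(R) ⊇ FOLLOW(S) = {$}; in D::=R, the suffix after R is empty, so FOLLOW(R) ⊇ FOLLOW(D) = {$, true}. Thus FOLLOW(R) = {$, true}.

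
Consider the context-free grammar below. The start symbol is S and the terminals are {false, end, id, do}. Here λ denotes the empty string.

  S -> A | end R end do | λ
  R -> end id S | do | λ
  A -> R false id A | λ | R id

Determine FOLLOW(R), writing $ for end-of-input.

FIRST(R) = {λ, do, end}
FIRST(A) = {λ, do, end, false, id}  (via R false id A, R id)
FIRST(S) = {λ, do, end, false, id}  (via A)
FOLLOW(S) includes $ since S is the start symbol.
FOLLOW(R): in S->end R end do, R is followed by end do with FIRST {end}; in A->R false id A, R is followed by false id A with FIRST {false}; in A->R id, R is followed by id with FIRST {id}. Thus FOLLOW(R) = {end, false, id}.
FOLLOW(S): in R->end id S, the suffix after S is empty, so FOLLOW(S) ⊇ FOLLOW(R) = {end, false, id}. Thus FOLLOW(S) = {$, end, false, id}.
FOLLOW(A): in S->A, the suffix after A is empty, so FOLLOW(A) ⊇ FOLLOW(S) = {$, end, false, id}; in A->R false id A, the suffix after A is empty (adds nothing new). Thus FOLLOW(A) = {$, end, false, id}.

{end, false, id}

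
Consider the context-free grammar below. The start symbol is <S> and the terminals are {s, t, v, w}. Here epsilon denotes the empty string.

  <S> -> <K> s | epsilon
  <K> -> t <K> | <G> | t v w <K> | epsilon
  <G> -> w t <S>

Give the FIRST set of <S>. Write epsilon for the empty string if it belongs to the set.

{epsilon, s, t, w}

FIRST(<G>): from <G>->w t <S> we get {w}. So FIRST(<G>) = {w}.
FIRST(<K>): from <K>->t <K> we get {t}; from <K>-><G> we get {w}; from <K>->t v w <K> we get {t}; from <K>->epsilon we get {epsilon}. So FIRST(<K>) = {epsilon, t, w}.
FIRST(<S>): from <S>-><K> s we get {s, t, w}; from <S>->epsilon we get {epsilon}. So FIRST(<S>) = {epsilon, s, t, w}.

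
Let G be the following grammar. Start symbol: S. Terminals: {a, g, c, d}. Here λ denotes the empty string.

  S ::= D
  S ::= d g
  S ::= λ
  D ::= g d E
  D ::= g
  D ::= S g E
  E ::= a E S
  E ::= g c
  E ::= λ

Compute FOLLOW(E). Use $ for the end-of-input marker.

FIRST(E): from E::=a E S we get {a}; from E::=g c we get {g}; from E::=λ we get {λ}. So FIRST(E) = {λ, a, g}.
FIRST(S): from S::=D we get {d, g}; from S::=d g we get {d}; from S::=λ we get {λ}. So FIRST(S) = {λ, d, g}.
FIRST(D): from D::=g d E we get {g}; from D::=g we get {g}; from D::=S g E we get {d, g}. So FIRST(D) = {d, g}.
FOLLOW(S) includes $ since S is the start symbol.
FOLLOW(S): in D::=S g E, S is followed by g E with FIRST {g}; in E::=a E S, the suffix after S is empty, so FOLLOW(S) ⊇ FOLLOW(E) = {$, d, g}. Thus FOLLOW(S) = {$, d, g}.
FOLLOW(D): in S::=D, the suffix after D is empty, so FOLLOW(D) ⊇ FOLLOW(S) = {$, d, g}. Thus FOLLOW(D) = {$, d, g}.
FOLLOW(E): in D::=g d E, the suffix after E is empty, so FOLLOW(E) ⊇ FOLLOW(D) = {$, d, g}; in D::=S g E, the suffix after E is empty, so FOLLOW(E) ⊇ FOLLOW(D) = {$, d, g}; in E::=a E S, E is followed by S with FIRST {λ, d, g}; in E::=a E S, the suffix after E is nullable (adds nothing new). Thus FOLLOW(E) = {$, d, g}.

{$, d, g}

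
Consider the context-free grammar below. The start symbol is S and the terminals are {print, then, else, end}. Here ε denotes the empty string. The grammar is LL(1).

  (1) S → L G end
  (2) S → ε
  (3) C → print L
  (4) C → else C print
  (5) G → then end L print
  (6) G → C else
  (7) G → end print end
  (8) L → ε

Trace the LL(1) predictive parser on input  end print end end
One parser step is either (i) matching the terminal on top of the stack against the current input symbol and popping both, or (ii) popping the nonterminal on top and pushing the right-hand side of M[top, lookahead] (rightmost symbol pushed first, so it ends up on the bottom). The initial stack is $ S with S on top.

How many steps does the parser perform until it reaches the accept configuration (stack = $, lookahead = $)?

     Stack                Input                Action
  1  $ S                  end print end end $  expand S → L G end
  2  $ end G L            end print end end $  expand L → ε
  3  $ end G              end print end end $  expand G → end print end
  4  $ end end print end  end print end end $  match end
  5  $ end end print      print end end $      match print
  6  $ end end            end end $            match end
  7  $ end                end $                match end
Accept reached after 7 steps.

7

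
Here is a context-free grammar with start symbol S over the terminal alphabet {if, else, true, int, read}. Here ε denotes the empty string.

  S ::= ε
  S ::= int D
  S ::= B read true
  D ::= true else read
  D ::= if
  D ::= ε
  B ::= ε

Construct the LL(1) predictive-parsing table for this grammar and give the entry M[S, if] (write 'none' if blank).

FIRST(D) = {ε, if, true}
FIRST(B) = {ε}
FIRST(S) = {ε, int, read}  (via B read true)
FOLLOW(S) includes $ since S is the start symbol.
FOLLOW(S): S appears on no right-hand side. Thus FOLLOW(S) = {$}.
For S ::= ε: FIRST(ε) = {ε}, so it goes in M[S, t] for t ∈ {}; since ε ∈ FIRST, also for every t ∈ FOLLOW(S) = {$}.
For S ::= int D: FIRST(int D) = {int}, so it goes in M[S, t] for t ∈ {int}.
For S ::= B read true: FIRST(B read true) = {read}, so it goes in M[S, t] for t ∈ {read}.
None of these place a production in M[S, if].

none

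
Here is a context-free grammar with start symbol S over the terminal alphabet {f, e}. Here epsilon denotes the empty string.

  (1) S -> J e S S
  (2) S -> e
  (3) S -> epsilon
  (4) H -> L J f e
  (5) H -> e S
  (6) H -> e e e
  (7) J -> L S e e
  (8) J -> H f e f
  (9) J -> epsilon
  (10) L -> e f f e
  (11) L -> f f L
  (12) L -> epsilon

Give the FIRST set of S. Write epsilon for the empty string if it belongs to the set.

{epsilon, e, f}

FIRST(L) = {epsilon, e, f}
FIRST(S) = {epsilon, e, f}  (via J e S S)
FIRST(H) = {e, f}  (via L J f e)
FIRST(J) = {epsilon, e, f}  (via L S e e, H f e f)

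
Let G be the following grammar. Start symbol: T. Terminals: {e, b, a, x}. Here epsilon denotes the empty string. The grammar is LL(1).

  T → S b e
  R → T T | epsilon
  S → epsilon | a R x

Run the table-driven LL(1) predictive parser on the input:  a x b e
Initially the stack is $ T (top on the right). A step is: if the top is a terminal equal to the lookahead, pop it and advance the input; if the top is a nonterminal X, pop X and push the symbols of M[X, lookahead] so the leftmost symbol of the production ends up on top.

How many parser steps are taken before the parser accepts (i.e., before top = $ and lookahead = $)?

7

     Stack        Input      Action
  1  $ T          a x b e $  expand T → S b e
  2  $ e b S      a x b e $  expand S → a R x
  3  $ e b x R a  a x b e $  match a
  4  $ e b x R    x b e $    expand R → epsilon
  5  $ e b x      x b e $    match x
  6  $ e b        b e $      match b
  7  $ e          e $        match e
Accept reached after 7 steps.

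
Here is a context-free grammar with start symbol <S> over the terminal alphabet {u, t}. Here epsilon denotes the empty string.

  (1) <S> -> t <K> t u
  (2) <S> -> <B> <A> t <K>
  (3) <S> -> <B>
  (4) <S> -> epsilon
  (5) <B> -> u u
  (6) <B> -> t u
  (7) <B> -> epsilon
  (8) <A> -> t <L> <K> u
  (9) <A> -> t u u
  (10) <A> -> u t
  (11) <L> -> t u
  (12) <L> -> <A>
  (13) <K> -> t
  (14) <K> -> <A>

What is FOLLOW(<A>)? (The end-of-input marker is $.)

{$, t, u}

FIRST(<B>): from <B>->u u we get {u}; from <B>->t u we get {t}; from <B>->epsilon we get {epsilon}. So FIRST(<B>) = {epsilon, t, u}.
FIRST(<A>): from <A>->t <L> <K> u we get {t}; from <A>->t u u we get {t}; from <A>->u t we get {u}. So FIRST(<A>) = {t, u}.
FIRST(<S>): from <S>->t <K> t u we get {t}; from <S>-><B> <A> t <K> we get {t, u}; from <S>-><B> we get {epsilon, t, u}; from <S>->epsilon we get {epsilon}. So FIRST(<S>) = {epsilon, t, u}.
FIRST(<L>): from <L>->t u we get {t}; from <L>-><A> we get {t, u}. So FIRST(<L>) = {t, u}.
FIRST(<K>): from <K>->t we get {t}; from <K>-><A> we get {t, u}. So FIRST(<K>) = {t, u}.
FOLLOW(<S>) includes $ since <S> is the start symbol.
FOLLOW(<S>): <S> appears on no right-hand side. Thus FOLLOW(<S>) = {$}.
FOLLOW(<B>): in <S>-><B> <A> t <K>, <B> is followed by <A> t <K> with FIRST {t, u}; in <S>-><B>, the suffix after <B> is empty, so FOLLOW(<B>) ⊇ FOLLOW(<S>) = {$}. Thus FOLLOW(<B>) = {$, t, u}.
FOLLOW(<L>): in <A>->t <L> <K> u, <L> is followed by <K> u with FIRST {t, u}. Thus FOLLOW(<L>) = {t, u}.
FOLLOW(<K>): in <S>->t <K> t u, <K> is followed by t u with FIRST {t}; in <S>-><B> <A> t <K>, the suffix after <K> is empty, so FOLLOW(<K>) ⊇ FOLLOW(<S>) = {$}; in <A>->t <L> <K> u, <K> is followed by u with FIRST {u}. Thus FOLLOW(<K>) = {$, t, u}.
FOLLOW(<A>): in <S>-><B> <A> t <K>, <A> is followed by t <K> with FIRST {t}; in <L>-><A>, the suffix after <A> is empty, so FOLLOW(<A>) ⊇ FOLLOW(<L>) = {t, u}; in <K>-><A>, the suffix after <A> is empty, so FOLLOW(<A>) ⊇ FOLLOW(<K>) = {$, t, u}. Thus FOLLOW(<A>) = {$, t, u}.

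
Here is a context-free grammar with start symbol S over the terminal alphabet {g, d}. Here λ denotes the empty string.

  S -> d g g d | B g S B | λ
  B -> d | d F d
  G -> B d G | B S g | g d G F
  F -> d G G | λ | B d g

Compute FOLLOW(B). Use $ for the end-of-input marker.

{$, d, g}

FIRST(B): from B->d we get {d}; from B->d F d we get {d}. So FIRST(B) = {d}.
FIRST(S): from S->d g g d we get {d}; from S->B g S B we get {d}; from S->λ we get {λ}. So FIRST(S) = {λ, d}.
FIRST(G): from G->B d G we get {d}; from G->B S g we get {d}; from G->g d G F we get {g}. So FIRST(G) = {d, g}.
FIRST(F): from F->d G G we get {d}; from F->λ we get {λ}; from F->B d g we get {d}. So FIRST(F) = {λ, d}.
FOLLOW(S) includes $ since S is the start symbol.
FOLLOW(S): in S->B g S B, S is followed by B with FIRST {d}; in G->B S g, S is followed by g with FIRST {g}. Thus FOLLOW(S) = {$, d, g}.
FOLLOW(B): in S->B g S B (occurrence 1), B is followed by g S B with FIRST {g}; in S->B g S B (occurrence 2), the suffix after B is empty, so FOLLOW(B) ⊇ FOLLOW(S) = {$, d, g}; in G->B d G, B is followed by d G with FIRST {d}; in G->B S g, B is followed by S g with FIRST {d, g}; in F->B d g, B is followed by d g with FIRST {d}. Thus FOLLOW(B) = {$, d, g}.
FOLLOW(G): in G->B d G, the suffix after G is empty (adds nothing new); in G->g d G F, G is followed by F with FIRST {λ, d}; in G->g d G F, the suffix after G is nullable (adds nothing new); in F->d G G (occurrence 1), G is followed by G with FIRST {d, g}; in F->d G G (occurrence 2), the suffix after G is empty, so FOLLOW(G) ⊇ FOLLOW(F) = {d, g}. Thus FOLLOW(G) = {d, g}.
FOLLOW(F): in B->d F d, F is followed by d with FIRST {d}; in G->g d G F, the suffix after F is empty, so FOLLOW(F) ⊇ FOLLOW(G) = {d, g}. Thus FOLLOW(F) = {d, g}.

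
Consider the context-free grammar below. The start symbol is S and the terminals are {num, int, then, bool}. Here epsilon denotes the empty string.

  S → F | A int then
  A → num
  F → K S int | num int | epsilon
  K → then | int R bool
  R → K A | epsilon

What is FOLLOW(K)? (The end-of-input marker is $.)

FIRST(A): from A→num we get {num}. So FIRST(A) = {num}.
FIRST(K): from K→then we get {then}; from K→int R bool we get {int}. So FIRST(K) = {int, then}.
FIRST(F): from F→K S int we get {int, then}; from F→num int we get {num}; from F→epsilon we get {epsilon}. So FIRST(F) = {epsilon, int, num, then}.
FIRST(R): from R→K A we get {int, then}; from R→epsilon we get {epsilon}. So FIRST(R) = {epsilon, int, then}.
FIRST(S): from S→F we get {epsilon, int, num, then}; from S→A int then we get {num}. So FIRST(S) = {epsilon, int, num, then}.
FOLLOW(S) includes $ since S is the start symbol.
FOLLOW(S): in F→K S int, S is followed by int with FIRST {int}. Thus FOLLOW(S) = {$, int}.
FOLLOW(F): in S→F, the suffix after F is empty, so FOLLOW(F) ⊇ FOLLOW(S) = {$, int}. Thus FOLLOW(F) = {$, int}.
FOLLOW(K): in F→K S int, K is followed by S int with FIRST {int, num, then}; in R→K A, K is followed by A with FIRST {num}. Thus FOLLOW(K) = {int, num, then}.
FOLLOW(R): in K→int R bool, R is followed by bool with FIRST {bool}. Thus FOLLOW(R) = {bool}.
FOLLOW(A): in S→A int then, A is followed by int then with FIRST {int}; in R→K A, the suffix after A is empty, so FOLLOW(A) ⊇ FOLLOW(R) = {bool}. Thus FOLLOW(A) = {bool, int}.

{int, num, then}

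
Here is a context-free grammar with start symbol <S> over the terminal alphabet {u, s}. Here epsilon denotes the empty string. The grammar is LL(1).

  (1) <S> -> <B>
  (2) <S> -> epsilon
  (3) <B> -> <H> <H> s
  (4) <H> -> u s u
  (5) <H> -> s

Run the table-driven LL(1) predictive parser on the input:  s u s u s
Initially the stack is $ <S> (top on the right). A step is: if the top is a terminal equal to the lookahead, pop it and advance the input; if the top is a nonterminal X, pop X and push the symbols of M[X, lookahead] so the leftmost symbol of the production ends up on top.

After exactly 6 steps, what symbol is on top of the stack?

step 1: stack=$ <S>  input=s u s u s $  — expand <S> -> <B>
step 2: stack=$ <B>  input=s u s u s $  — expand <B> -> <H> <H> s
step 3: stack=$ s <H> <H>  input=s u s u s $  — expand <H> -> s
step 4: stack=$ s <H> s  input=s u s u s $  — match s
step 5: stack=$ s <H>  input=u s u s $  — expand <H> -> u s u
step 6: stack=$ s u s u  input=u s u s $  — match u
Stack after step 6: $ s u s (top = s).

s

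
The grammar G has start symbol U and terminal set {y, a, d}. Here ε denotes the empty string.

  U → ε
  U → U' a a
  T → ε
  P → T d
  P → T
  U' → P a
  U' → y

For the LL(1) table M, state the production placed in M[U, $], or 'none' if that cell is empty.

U → ε

FIRST(T): from T→ε we get {ε}. So FIRST(T) = {ε}.
FIRST(P): from P→T d we get {d}; from P→T we get {ε}. So FIRST(P) = {ε, d}.
FIRST(U'): from U'→P a we get {a, d}; from U'→y we get {y}. So FIRST(U') = {a, d, y}.
FIRST(U): from U→ε we get {ε}; from U→U' a a we get {a, d, y}. So FIRST(U) = {ε, a, d, y}.
FOLLOW(U) includes $ since U is the start symbol.
FOLLOW(U): U appears on no right-hand side. Thus FOLLOW(U) = {$}.
For U → ε: FIRST(ε) = {ε}, so it goes in M[U, t] for t ∈ {}; since ε ∈ FIRST, also for every t ∈ FOLLOW(U) = {$}.
For U → U' a a: FIRST(U' a a) = {a, d, y}, so it goes in M[U, t] for t ∈ {a, d, y}.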